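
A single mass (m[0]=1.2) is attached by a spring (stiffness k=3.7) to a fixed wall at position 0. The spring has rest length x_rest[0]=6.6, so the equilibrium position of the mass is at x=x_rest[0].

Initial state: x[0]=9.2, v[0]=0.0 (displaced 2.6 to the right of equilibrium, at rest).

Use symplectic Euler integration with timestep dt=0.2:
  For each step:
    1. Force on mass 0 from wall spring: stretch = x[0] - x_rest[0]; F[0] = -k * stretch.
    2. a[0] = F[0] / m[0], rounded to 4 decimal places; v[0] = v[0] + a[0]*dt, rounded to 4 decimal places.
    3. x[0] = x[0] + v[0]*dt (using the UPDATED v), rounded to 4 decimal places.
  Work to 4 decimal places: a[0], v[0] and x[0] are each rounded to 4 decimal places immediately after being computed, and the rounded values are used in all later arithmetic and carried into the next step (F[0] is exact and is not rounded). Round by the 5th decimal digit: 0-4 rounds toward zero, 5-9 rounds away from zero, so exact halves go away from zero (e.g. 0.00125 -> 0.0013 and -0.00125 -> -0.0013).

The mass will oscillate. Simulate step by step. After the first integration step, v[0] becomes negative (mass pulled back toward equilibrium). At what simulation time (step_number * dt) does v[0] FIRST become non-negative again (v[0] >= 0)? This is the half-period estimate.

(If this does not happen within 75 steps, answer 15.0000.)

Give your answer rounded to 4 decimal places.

Answer: 1.8000

Derivation:
Step 0: x=[9.2000] v=[0.0000]
Step 1: x=[8.8793] v=[-1.6033]
Step 2: x=[8.2775] v=[-3.0089]
Step 3: x=[7.4688] v=[-4.0434]
Step 4: x=[6.5530] v=[-4.5792]
Step 5: x=[5.6430] v=[-4.5502]
Step 6: x=[4.8510] v=[-3.9600]
Step 7: x=[4.2747] v=[-2.8814]
Step 8: x=[3.9852] v=[-1.4475]
Step 9: x=[4.0182] v=[0.1650]
First v>=0 after going negative at step 9, time=1.8000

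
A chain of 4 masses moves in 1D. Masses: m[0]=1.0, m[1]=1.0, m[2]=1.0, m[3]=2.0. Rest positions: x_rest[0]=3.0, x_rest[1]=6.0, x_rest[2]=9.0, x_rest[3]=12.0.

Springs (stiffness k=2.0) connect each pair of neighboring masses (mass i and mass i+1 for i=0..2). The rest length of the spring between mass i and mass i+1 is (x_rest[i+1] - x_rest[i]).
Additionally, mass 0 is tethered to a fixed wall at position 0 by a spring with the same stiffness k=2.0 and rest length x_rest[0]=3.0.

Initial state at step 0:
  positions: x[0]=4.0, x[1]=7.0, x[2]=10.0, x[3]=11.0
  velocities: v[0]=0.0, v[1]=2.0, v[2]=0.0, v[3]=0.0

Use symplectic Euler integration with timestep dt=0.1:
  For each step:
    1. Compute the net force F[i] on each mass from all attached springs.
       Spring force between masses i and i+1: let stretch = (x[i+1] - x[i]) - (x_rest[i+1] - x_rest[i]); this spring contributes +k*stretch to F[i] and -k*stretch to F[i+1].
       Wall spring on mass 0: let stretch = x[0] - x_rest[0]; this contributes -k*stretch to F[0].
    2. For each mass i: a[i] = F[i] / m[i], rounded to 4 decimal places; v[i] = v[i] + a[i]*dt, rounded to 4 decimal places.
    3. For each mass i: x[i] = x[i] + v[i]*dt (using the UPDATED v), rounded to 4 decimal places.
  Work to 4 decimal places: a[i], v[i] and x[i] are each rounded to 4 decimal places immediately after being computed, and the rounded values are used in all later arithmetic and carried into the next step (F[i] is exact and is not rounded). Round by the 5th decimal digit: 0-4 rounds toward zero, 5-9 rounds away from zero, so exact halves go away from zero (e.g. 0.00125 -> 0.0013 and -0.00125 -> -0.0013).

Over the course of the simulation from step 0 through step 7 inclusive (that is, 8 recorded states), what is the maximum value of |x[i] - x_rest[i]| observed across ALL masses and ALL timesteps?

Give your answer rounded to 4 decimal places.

Step 0: x=[4.0000 7.0000 10.0000 11.0000] v=[0.0000 2.0000 0.0000 0.0000]
Step 1: x=[3.9800 7.2000 9.9600 11.0200] v=[-0.2000 2.0000 -0.4000 0.2000]
Step 2: x=[3.9448 7.3908 9.8860 11.0594] v=[-0.3520 1.9080 -0.7400 0.3940]
Step 3: x=[3.8996 7.5626 9.7856 11.1171] v=[-0.4518 1.7178 -1.0044 0.5767]
Step 4: x=[3.8497 7.7056 9.6673 11.1915] v=[-0.4991 1.4298 -1.1827 0.7436]
Step 5: x=[3.7999 7.8107 9.5403 11.2806] v=[-0.4979 1.0510 -1.2702 0.8912]
Step 6: x=[3.7543 7.8702 9.4135 11.3823] v=[-0.4557 0.5948 -1.2681 1.0172]
Step 7: x=[3.7160 7.8782 9.2952 11.4943] v=[-0.3834 0.0803 -1.1830 1.1203]
Max displacement = 1.8782

Answer: 1.8782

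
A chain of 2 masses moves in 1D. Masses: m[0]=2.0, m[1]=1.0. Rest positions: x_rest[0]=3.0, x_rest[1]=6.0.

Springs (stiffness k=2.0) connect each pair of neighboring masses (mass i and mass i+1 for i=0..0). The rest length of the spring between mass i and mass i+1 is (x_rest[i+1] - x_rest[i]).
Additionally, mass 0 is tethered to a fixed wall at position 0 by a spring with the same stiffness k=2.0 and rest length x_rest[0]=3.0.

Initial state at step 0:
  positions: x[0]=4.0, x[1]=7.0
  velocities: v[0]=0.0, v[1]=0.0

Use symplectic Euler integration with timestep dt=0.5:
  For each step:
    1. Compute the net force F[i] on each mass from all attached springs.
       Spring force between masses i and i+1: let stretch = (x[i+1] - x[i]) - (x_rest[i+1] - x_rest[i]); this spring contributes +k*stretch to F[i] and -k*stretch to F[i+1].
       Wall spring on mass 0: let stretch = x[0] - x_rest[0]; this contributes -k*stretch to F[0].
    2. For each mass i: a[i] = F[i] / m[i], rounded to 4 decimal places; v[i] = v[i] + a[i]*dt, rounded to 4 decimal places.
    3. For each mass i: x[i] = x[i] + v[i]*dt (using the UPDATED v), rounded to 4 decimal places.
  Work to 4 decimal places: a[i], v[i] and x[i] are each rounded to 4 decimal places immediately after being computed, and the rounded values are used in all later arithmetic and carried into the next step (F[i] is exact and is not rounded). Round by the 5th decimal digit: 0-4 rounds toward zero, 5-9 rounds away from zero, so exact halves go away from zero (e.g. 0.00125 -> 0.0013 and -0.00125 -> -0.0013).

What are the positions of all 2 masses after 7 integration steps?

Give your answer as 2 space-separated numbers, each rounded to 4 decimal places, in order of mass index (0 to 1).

Step 0: x=[4.0000 7.0000] v=[0.0000 0.0000]
Step 1: x=[3.7500 7.0000] v=[-0.5000 0.0000]
Step 2: x=[3.3750 6.8750] v=[-0.7500 -0.2500]
Step 3: x=[3.0313 6.5000] v=[-0.6875 -0.7500]
Step 4: x=[2.7969 5.8907] v=[-0.4688 -1.2187]
Step 5: x=[2.6367 5.2345] v=[-0.3204 -1.3125]
Step 6: x=[2.4668 4.7794] v=[-0.3399 -0.9103]
Step 7: x=[2.2583 4.6680] v=[-0.4170 -0.2229]

Answer: 2.2583 4.6680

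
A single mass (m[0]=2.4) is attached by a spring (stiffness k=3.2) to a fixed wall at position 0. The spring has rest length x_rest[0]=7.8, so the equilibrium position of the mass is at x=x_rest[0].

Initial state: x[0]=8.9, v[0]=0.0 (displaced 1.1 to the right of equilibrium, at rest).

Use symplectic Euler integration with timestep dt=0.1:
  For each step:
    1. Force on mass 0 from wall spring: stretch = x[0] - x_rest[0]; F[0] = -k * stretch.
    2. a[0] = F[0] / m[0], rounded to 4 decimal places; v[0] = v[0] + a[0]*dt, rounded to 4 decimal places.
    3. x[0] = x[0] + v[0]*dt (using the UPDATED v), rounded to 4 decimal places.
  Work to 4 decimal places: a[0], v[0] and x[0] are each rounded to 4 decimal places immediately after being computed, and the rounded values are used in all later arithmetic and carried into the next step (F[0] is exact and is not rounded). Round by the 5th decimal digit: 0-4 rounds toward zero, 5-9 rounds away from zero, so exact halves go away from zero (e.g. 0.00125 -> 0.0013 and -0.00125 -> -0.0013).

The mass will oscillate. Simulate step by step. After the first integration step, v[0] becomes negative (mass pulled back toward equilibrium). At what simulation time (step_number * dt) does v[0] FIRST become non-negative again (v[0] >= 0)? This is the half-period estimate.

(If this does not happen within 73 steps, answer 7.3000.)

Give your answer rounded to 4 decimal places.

Answer: 2.8000

Derivation:
Step 0: x=[8.9000] v=[0.0000]
Step 1: x=[8.8853] v=[-0.1467]
Step 2: x=[8.8562] v=[-0.2914]
Step 3: x=[8.8130] v=[-0.4322]
Step 4: x=[8.7563] v=[-0.5673]
Step 5: x=[8.6868] v=[-0.6948]
Step 6: x=[8.6055] v=[-0.8130]
Step 7: x=[8.5135] v=[-0.9204]
Step 8: x=[8.4120] v=[-1.0155]
Step 9: x=[8.3023] v=[-1.0971]
Step 10: x=[8.1859] v=[-1.1641]
Step 11: x=[8.0643] v=[-1.2156]
Step 12: x=[7.9392] v=[-1.2508]
Step 13: x=[7.8123] v=[-1.2694]
Step 14: x=[7.6852] v=[-1.2710]
Step 15: x=[7.5596] v=[-1.2557]
Step 16: x=[7.4372] v=[-1.2237]
Step 17: x=[7.3197] v=[-1.1753]
Step 18: x=[7.2086] v=[-1.1113]
Step 19: x=[7.1054] v=[-1.0325]
Step 20: x=[7.0114] v=[-0.9399]
Step 21: x=[6.9279] v=[-0.8348]
Step 22: x=[6.8561] v=[-0.7185]
Step 23: x=[6.7968] v=[-0.5927]
Step 24: x=[6.7509] v=[-0.4589]
Step 25: x=[6.7190] v=[-0.3190]
Step 26: x=[6.7015] v=[-0.1749]
Step 27: x=[6.6987] v=[-0.0284]
Step 28: x=[6.7105] v=[0.1184]
First v>=0 after going negative at step 28, time=2.8000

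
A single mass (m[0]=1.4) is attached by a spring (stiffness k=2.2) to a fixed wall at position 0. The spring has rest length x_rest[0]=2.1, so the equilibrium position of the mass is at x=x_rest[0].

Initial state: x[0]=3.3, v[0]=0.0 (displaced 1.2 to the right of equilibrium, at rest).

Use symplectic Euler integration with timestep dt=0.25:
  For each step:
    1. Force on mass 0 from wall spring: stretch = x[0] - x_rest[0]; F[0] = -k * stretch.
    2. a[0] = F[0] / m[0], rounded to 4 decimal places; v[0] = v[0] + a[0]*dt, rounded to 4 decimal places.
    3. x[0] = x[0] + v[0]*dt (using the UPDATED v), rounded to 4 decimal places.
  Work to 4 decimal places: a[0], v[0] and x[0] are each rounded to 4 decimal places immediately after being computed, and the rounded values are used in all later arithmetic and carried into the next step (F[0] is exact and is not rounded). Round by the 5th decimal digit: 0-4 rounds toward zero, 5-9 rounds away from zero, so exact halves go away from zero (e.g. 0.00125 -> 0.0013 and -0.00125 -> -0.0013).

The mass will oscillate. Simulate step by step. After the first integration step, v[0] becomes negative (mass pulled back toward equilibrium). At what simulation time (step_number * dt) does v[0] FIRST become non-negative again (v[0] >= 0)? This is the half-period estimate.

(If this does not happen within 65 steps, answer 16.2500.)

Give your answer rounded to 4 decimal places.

Step 0: x=[3.3000] v=[0.0000]
Step 1: x=[3.1822] v=[-0.4714]
Step 2: x=[2.9581] v=[-0.8966]
Step 3: x=[2.6497] v=[-1.2337]
Step 4: x=[2.2873] v=[-1.4497]
Step 5: x=[1.9065] v=[-1.5233]
Step 6: x=[1.5447] v=[-1.4473]
Step 7: x=[1.2374] v=[-1.2292]
Step 8: x=[1.0148] v=[-0.8903]
Step 9: x=[0.8988] v=[-0.4640]
Step 10: x=[0.9008] v=[0.0079]
First v>=0 after going negative at step 10, time=2.5000

Answer: 2.5000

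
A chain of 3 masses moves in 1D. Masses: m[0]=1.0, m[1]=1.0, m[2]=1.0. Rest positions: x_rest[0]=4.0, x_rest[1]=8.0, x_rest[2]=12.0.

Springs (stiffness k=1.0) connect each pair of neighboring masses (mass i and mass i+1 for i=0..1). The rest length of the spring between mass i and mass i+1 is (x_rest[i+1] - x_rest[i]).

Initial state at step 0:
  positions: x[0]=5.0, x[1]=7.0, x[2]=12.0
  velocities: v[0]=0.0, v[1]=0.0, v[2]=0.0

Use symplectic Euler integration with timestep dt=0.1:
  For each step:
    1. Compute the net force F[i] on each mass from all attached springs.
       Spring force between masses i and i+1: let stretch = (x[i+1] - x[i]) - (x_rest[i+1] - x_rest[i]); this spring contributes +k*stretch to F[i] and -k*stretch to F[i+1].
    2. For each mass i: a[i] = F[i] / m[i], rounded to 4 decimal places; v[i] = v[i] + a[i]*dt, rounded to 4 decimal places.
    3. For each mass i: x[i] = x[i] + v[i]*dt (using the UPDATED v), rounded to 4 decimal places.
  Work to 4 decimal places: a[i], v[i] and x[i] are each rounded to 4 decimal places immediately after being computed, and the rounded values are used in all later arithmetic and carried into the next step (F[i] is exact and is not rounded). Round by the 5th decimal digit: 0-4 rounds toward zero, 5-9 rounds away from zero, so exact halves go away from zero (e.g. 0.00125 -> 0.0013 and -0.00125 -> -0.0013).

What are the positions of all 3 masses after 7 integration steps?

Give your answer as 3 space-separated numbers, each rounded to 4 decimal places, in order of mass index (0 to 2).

Step 0: x=[5.0000 7.0000 12.0000] v=[0.0000 0.0000 0.0000]
Step 1: x=[4.9800 7.0300 11.9900] v=[-0.2000 0.3000 -0.1000]
Step 2: x=[4.9405 7.0891 11.9704] v=[-0.3950 0.5910 -0.1960]
Step 3: x=[4.8825 7.1755 11.9420] v=[-0.5801 0.8643 -0.2841]
Step 4: x=[4.8074 7.2867 11.9059] v=[-0.7508 1.1117 -0.3608]
Step 5: x=[4.7171 7.4193 11.8636] v=[-0.9029 1.3257 -0.4227]
Step 6: x=[4.6138 7.5693 11.8169] v=[-1.0327 1.4999 -0.4671]
Step 7: x=[4.5001 7.7322 11.7677] v=[-1.1372 1.6291 -0.4919]

Answer: 4.5001 7.7322 11.7677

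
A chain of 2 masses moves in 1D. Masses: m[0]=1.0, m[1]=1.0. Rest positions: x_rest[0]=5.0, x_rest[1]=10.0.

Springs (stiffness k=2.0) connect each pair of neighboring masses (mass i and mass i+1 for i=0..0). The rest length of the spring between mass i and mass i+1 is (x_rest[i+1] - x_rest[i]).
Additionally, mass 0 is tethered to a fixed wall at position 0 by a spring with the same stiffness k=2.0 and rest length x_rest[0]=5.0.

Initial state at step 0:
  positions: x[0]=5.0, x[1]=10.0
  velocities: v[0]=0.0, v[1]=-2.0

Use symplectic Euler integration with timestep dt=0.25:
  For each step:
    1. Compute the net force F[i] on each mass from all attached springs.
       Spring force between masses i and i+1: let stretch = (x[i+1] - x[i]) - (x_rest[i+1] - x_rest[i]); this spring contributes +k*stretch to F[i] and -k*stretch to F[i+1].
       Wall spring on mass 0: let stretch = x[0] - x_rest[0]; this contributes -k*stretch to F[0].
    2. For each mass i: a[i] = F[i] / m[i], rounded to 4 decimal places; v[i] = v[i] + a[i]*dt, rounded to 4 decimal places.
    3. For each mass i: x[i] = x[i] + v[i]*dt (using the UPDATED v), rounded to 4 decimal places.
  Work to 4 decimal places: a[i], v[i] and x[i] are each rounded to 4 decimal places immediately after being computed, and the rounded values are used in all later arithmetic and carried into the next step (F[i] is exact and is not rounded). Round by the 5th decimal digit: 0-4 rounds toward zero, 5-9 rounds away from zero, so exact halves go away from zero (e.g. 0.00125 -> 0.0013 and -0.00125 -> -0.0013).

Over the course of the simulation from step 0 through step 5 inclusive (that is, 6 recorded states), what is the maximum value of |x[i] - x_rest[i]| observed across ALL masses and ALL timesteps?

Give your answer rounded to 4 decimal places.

Step 0: x=[5.0000 10.0000] v=[0.0000 -2.0000]
Step 1: x=[5.0000 9.5000] v=[0.0000 -2.0000]
Step 2: x=[4.9375 9.0625] v=[-0.2500 -1.7500]
Step 3: x=[4.7734 8.7344] v=[-0.6563 -1.3125]
Step 4: x=[4.5078 8.5362] v=[-1.0625 -0.7930]
Step 5: x=[4.1823 8.4594] v=[-1.3022 -0.3072]
Max displacement = 1.5406

Answer: 1.5406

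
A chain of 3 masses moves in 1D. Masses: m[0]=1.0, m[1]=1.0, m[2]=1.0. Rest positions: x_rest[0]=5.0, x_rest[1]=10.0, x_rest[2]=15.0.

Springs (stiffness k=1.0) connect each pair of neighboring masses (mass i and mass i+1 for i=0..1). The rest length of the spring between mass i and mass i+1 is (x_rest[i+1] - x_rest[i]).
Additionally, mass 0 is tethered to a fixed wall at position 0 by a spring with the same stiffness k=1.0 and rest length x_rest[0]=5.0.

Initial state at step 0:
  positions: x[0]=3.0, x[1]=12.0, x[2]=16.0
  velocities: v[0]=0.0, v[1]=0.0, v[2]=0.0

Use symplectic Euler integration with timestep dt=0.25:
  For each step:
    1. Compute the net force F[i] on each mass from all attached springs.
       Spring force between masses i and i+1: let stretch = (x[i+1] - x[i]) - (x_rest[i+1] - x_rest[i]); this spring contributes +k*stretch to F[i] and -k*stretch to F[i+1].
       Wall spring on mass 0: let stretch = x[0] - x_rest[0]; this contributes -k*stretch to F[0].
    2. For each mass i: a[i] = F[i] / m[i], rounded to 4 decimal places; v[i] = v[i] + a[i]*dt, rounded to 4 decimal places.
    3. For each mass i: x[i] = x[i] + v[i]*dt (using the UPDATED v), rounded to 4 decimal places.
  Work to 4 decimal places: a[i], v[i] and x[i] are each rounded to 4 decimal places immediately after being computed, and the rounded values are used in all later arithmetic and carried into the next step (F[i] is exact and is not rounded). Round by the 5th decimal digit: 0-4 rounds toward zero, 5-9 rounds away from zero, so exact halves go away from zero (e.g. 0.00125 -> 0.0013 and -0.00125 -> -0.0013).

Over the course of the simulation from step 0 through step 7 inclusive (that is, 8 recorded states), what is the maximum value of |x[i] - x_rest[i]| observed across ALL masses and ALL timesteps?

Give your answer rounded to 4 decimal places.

Step 0: x=[3.0000 12.0000 16.0000] v=[0.0000 0.0000 0.0000]
Step 1: x=[3.3750 11.6875 16.0625] v=[1.5000 -1.2500 0.2500]
Step 2: x=[4.0586 11.1289 16.1641] v=[2.7344 -2.2344 0.4063]
Step 3: x=[4.9304 10.4431 16.2635] v=[3.4873 -2.7432 0.3975]
Step 4: x=[5.8386 9.7765 16.3116] v=[3.6329 -2.6663 0.1924]
Step 5: x=[6.6280 9.2723 16.2638] v=[3.1577 -2.0170 -0.1914]
Step 6: x=[7.1685 9.0398 16.0915] v=[2.1618 -0.9302 -0.6893]
Step 7: x=[7.3779 9.1310 15.7910] v=[0.8375 0.3649 -1.2022]
Max displacement = 2.3779

Answer: 2.3779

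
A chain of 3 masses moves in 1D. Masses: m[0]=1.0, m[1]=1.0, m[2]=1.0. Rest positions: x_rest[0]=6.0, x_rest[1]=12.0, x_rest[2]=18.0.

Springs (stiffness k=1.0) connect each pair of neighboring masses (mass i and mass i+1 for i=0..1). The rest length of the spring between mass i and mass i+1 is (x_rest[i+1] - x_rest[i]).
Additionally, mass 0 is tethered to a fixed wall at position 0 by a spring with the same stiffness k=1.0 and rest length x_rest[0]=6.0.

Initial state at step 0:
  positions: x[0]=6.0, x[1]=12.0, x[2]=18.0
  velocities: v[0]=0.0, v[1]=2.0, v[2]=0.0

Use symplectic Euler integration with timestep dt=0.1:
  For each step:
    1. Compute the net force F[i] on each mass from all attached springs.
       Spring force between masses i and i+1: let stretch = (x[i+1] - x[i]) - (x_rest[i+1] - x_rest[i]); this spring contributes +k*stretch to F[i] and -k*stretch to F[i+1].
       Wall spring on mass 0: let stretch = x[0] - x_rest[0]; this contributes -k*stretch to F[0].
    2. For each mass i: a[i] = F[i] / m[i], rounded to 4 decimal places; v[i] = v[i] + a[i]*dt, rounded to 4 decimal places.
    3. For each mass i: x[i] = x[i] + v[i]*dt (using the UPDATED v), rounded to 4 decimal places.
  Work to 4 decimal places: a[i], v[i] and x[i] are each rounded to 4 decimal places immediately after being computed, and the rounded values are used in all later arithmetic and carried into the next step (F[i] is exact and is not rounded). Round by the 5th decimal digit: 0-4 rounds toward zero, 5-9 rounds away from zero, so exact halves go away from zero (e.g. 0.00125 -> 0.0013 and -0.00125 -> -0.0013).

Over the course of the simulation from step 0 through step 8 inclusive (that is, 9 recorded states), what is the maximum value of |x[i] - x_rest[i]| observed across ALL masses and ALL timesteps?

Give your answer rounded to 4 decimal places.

Step 0: x=[6.0000 12.0000 18.0000] v=[0.0000 2.0000 0.0000]
Step 1: x=[6.0000 12.2000 18.0000] v=[0.0000 2.0000 0.0000]
Step 2: x=[6.0020 12.3960 18.0020] v=[0.0200 1.9600 0.0200]
Step 3: x=[6.0079 12.5841 18.0079] v=[0.0592 1.8812 0.0594]
Step 4: x=[6.0195 12.7607 18.0196] v=[0.1160 1.7660 0.1170]
Step 5: x=[6.0383 12.9225 18.0387] v=[0.1882 1.6178 0.1911]
Step 6: x=[6.0656 13.0666 18.0667] v=[0.2728 1.4410 0.2795]
Step 7: x=[6.1022 13.1907 18.1047] v=[0.3663 1.2409 0.3795]
Step 8: x=[6.1487 13.2931 18.1535] v=[0.4649 1.0235 0.4881]
Max displacement = 1.2931

Answer: 1.2931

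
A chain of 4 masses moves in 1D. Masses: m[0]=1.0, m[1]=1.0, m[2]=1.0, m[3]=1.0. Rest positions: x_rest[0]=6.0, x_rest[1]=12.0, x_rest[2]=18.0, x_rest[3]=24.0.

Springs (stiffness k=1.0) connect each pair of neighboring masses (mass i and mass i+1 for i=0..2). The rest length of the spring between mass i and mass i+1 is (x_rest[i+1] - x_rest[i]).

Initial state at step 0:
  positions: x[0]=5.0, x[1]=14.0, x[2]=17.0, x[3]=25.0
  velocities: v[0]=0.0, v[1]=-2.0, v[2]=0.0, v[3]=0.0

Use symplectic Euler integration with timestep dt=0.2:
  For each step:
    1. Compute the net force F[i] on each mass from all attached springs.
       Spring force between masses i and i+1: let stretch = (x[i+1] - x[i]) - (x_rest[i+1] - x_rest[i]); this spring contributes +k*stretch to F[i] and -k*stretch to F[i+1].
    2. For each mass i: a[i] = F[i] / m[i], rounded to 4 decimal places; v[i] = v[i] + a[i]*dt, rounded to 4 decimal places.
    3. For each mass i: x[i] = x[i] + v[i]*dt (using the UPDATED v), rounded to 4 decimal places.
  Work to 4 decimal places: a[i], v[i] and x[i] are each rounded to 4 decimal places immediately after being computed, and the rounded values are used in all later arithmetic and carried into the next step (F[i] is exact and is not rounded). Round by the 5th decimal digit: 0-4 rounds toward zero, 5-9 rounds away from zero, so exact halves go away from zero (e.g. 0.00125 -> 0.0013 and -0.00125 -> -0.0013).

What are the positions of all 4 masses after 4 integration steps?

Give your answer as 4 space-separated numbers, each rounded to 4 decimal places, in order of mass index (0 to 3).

Step 0: x=[5.0000 14.0000 17.0000 25.0000] v=[0.0000 -2.0000 0.0000 0.0000]
Step 1: x=[5.1200 13.3600 17.2000 24.9200] v=[0.6000 -3.2000 1.0000 -0.4000]
Step 2: x=[5.3296 12.5440 17.5552 24.7712] v=[1.0480 -4.0800 1.7760 -0.7440]
Step 3: x=[5.5878 11.6399 17.9986 24.5738] v=[1.2909 -4.5206 2.2170 -0.9872]
Step 4: x=[5.8481 10.7480 18.4507 24.3534] v=[1.3013 -4.4593 2.2603 -1.1022]

Answer: 5.8481 10.7480 18.4507 24.3534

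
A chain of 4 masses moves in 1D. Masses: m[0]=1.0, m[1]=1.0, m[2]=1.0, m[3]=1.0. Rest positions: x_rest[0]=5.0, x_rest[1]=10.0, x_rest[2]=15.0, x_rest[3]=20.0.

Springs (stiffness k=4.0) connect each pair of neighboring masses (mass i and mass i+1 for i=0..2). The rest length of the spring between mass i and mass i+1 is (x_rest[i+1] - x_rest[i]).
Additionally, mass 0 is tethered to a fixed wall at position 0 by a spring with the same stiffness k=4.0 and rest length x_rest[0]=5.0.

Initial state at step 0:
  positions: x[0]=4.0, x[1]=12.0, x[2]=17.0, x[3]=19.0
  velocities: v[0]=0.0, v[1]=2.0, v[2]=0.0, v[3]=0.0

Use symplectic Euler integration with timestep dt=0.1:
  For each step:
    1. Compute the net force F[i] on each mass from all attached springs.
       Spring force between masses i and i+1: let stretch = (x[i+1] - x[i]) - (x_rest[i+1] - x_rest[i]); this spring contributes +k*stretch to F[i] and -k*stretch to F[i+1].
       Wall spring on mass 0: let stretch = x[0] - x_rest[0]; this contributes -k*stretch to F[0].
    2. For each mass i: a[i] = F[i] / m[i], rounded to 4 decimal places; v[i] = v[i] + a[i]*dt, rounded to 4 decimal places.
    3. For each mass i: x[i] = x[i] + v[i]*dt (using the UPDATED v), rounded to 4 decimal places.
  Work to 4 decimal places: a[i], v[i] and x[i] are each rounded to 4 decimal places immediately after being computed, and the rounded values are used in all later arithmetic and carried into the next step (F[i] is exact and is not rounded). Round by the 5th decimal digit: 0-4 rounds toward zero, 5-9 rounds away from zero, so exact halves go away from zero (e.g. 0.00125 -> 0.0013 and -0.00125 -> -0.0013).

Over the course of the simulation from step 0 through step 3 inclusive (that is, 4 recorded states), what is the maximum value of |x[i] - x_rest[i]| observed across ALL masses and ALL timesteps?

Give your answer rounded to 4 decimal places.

Step 0: x=[4.0000 12.0000 17.0000 19.0000] v=[0.0000 2.0000 0.0000 0.0000]
Step 1: x=[4.1600 12.0800 16.8800 19.1200] v=[1.6000 0.8000 -1.2000 1.2000]
Step 2: x=[4.4704 12.0352 16.6576 19.3504] v=[3.1040 -0.4480 -2.2240 2.3040]
Step 3: x=[4.9046 11.8727 16.3580 19.6731] v=[4.3418 -1.6250 -2.9958 3.2269]
Max displacement = 2.0800

Answer: 2.0800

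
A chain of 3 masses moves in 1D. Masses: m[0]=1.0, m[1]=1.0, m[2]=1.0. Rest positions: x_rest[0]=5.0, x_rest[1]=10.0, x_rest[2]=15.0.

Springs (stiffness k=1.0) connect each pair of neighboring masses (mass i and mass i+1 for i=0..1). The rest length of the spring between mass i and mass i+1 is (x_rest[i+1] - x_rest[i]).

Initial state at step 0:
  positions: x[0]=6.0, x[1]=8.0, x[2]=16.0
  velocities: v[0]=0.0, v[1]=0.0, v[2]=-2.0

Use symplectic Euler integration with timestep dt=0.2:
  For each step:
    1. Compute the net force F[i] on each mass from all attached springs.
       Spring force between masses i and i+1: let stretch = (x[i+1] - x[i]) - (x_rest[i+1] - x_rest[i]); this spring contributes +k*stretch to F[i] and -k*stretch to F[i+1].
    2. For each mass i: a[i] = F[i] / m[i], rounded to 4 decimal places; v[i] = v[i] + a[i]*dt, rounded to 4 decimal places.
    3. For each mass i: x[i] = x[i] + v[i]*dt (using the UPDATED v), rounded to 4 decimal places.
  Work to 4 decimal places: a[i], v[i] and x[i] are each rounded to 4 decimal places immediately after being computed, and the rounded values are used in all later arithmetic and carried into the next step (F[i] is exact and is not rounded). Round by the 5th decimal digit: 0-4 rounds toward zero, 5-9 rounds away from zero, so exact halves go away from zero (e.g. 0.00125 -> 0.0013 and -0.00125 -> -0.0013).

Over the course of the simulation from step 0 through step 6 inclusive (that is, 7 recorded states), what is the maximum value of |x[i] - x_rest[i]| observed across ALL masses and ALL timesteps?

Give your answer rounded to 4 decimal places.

Answer: 2.5553

Derivation:
Step 0: x=[6.0000 8.0000 16.0000] v=[0.0000 0.0000 -2.0000]
Step 1: x=[5.8800 8.2400 15.4800] v=[-0.6000 1.2000 -2.6000]
Step 2: x=[5.6544 8.6752 14.8704] v=[-1.1280 2.1760 -3.0480]
Step 3: x=[5.3496 9.2374 14.2130] v=[-1.5238 2.8109 -3.2870]
Step 4: x=[5.0004 9.8431 13.5566] v=[-1.7462 3.0285 -3.2821]
Step 5: x=[4.6449 10.4036 12.9516] v=[-1.7777 2.8027 -3.0248]
Step 6: x=[4.3197 10.8357 12.4447] v=[-1.6260 2.1606 -2.5344]
Max displacement = 2.5553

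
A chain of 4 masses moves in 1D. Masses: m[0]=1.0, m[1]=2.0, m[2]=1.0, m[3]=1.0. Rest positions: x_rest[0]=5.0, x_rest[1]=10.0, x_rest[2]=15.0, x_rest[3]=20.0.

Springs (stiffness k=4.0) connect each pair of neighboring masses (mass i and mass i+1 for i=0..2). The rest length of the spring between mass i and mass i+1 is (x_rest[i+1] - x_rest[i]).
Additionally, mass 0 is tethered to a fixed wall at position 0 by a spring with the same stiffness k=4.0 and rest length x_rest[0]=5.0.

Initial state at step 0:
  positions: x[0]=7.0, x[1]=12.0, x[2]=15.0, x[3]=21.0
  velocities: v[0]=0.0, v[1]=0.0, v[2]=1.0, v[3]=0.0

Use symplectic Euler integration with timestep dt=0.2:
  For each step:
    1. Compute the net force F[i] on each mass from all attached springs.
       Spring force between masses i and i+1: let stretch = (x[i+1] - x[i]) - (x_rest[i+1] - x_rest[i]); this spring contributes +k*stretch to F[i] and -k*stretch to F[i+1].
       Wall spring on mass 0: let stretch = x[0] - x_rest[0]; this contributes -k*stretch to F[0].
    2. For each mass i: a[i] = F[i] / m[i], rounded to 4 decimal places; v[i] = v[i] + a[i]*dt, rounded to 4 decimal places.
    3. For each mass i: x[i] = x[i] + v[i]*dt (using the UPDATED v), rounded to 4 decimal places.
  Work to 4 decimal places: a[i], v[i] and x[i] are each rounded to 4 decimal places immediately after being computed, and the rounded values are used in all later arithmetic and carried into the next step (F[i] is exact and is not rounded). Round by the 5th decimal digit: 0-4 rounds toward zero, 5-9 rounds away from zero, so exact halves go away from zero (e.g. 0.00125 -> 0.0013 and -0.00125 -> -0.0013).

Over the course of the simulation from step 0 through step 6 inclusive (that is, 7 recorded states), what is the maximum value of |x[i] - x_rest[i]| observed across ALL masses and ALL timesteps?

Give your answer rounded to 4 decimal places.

Step 0: x=[7.0000 12.0000 15.0000 21.0000] v=[0.0000 0.0000 1.0000 0.0000]
Step 1: x=[6.6800 11.8400 15.6800 20.8400] v=[-1.6000 -0.8000 3.4000 -0.8000]
Step 2: x=[6.1168 11.5744 16.5712 20.6544] v=[-2.8160 -1.3280 4.4560 -0.9280]
Step 3: x=[5.4481 11.2719 17.3162 20.6155] v=[-3.3434 -1.5123 3.7251 -0.1946]
Step 4: x=[4.8395 10.9871 17.6220 20.8487] v=[-3.0428 -1.4241 1.5291 1.1660]
Step 5: x=[4.4402 10.7413 17.3825 21.3656] v=[-1.9963 -1.2292 -1.1975 2.5846]
Step 6: x=[4.3387 10.5227 16.7177 22.0452] v=[-0.5076 -1.0932 -3.3240 3.3981]
Max displacement = 2.6220

Answer: 2.6220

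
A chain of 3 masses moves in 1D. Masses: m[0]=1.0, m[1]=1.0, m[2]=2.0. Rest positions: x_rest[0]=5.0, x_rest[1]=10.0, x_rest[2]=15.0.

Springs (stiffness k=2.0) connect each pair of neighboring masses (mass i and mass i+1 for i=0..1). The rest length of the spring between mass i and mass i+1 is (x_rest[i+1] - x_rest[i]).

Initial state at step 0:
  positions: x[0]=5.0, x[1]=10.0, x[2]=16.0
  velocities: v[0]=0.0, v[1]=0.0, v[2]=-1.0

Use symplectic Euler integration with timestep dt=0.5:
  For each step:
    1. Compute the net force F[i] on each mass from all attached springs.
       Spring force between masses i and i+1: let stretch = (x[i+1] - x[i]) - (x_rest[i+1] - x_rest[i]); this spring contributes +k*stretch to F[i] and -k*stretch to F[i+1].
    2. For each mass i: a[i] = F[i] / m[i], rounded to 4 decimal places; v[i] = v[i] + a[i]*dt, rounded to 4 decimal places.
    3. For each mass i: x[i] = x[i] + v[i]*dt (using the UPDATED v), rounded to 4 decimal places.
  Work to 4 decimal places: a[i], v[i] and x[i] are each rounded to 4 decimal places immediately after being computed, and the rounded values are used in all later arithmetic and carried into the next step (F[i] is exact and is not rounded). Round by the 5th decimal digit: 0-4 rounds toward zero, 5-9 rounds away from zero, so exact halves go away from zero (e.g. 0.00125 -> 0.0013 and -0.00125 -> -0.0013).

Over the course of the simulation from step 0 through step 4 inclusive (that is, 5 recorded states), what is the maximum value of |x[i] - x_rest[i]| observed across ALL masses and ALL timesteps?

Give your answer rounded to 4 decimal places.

Answer: 1.0586

Derivation:
Step 0: x=[5.0000 10.0000 16.0000] v=[0.0000 0.0000 -1.0000]
Step 1: x=[5.0000 10.5000 15.2500] v=[0.0000 1.0000 -1.5000]
Step 2: x=[5.2500 10.6250 14.5625] v=[0.5000 0.2500 -1.3750]
Step 3: x=[5.6875 10.0313 14.1406] v=[0.8750 -1.1875 -0.8438]
Step 4: x=[5.7969 9.3203 13.9414] v=[0.2188 -1.4220 -0.3985]
Max displacement = 1.0586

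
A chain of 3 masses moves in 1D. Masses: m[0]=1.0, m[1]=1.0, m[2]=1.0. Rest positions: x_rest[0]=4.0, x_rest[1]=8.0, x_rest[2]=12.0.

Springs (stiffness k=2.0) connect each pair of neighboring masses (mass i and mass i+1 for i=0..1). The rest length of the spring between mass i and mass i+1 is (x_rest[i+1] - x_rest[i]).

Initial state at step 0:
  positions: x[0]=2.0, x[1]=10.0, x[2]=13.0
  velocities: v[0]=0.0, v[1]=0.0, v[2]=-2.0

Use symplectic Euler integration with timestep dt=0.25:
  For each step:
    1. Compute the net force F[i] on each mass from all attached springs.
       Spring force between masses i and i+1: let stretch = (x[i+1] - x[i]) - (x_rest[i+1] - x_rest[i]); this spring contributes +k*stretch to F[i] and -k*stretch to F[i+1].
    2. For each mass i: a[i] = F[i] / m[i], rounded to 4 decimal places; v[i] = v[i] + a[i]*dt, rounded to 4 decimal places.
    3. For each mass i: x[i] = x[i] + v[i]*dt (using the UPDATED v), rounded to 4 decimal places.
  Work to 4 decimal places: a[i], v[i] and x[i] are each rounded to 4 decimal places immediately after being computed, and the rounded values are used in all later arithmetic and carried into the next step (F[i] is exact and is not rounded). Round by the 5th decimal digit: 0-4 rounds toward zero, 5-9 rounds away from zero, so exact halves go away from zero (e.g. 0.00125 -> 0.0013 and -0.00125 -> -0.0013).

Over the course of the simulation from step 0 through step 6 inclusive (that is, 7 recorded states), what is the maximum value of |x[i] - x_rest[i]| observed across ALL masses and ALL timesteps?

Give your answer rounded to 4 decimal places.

Step 0: x=[2.0000 10.0000 13.0000] v=[0.0000 0.0000 -2.0000]
Step 1: x=[2.5000 9.3750 12.6250] v=[2.0000 -2.5000 -1.5000]
Step 2: x=[3.3594 8.2969 12.3438] v=[3.4375 -4.3125 -1.1250]
Step 3: x=[4.3360 7.1075 12.0567] v=[3.9063 -4.7578 -1.1485]
Step 4: x=[5.1590 6.1903 11.6509] v=[3.2921 -3.6690 -1.6231]
Step 5: x=[5.6110 5.8267 11.0626] v=[1.8078 -1.4544 -2.3534]
Step 6: x=[5.5899 6.0906 10.3198] v=[-0.0844 1.0557 -2.9714]
Max displacement = 2.1733

Answer: 2.1733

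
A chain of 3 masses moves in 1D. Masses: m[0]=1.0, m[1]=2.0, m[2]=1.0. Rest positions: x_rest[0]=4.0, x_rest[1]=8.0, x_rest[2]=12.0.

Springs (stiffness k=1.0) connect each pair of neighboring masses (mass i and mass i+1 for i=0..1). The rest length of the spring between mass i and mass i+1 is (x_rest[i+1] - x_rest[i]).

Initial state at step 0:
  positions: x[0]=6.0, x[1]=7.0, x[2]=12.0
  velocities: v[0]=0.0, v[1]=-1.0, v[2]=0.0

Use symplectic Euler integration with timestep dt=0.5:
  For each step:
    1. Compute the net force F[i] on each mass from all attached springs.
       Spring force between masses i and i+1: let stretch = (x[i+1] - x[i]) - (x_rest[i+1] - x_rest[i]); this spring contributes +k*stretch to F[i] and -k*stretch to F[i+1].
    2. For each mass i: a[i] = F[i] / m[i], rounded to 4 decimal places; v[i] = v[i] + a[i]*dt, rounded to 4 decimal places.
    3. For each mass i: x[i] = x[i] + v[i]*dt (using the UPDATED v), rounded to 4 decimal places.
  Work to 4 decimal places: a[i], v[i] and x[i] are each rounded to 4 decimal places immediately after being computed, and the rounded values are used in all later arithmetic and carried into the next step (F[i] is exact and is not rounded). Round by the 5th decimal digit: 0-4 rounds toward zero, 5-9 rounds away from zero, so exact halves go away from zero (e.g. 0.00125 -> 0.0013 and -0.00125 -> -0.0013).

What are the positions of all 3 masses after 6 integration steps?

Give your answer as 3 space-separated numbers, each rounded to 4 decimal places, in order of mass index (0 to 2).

Answer: 1.1105 6.8672 11.1551

Derivation:
Step 0: x=[6.0000 7.0000 12.0000] v=[0.0000 -1.0000 0.0000]
Step 1: x=[5.2500 7.0000 11.7500] v=[-1.5000 0.0000 -0.5000]
Step 2: x=[3.9375 7.3750 11.3125] v=[-2.6250 0.7500 -0.8750]
Step 3: x=[2.4844 7.8125 10.8906] v=[-2.9063 0.8750 -0.8438]
Step 4: x=[1.3633 7.9688 10.6992] v=[-2.2423 0.3125 -0.3829]
Step 5: x=[0.8935 7.6407 10.8252] v=[-0.9396 -0.6563 0.2519]
Step 6: x=[1.1105 6.8672 11.1551] v=[0.4340 -1.5470 0.6597]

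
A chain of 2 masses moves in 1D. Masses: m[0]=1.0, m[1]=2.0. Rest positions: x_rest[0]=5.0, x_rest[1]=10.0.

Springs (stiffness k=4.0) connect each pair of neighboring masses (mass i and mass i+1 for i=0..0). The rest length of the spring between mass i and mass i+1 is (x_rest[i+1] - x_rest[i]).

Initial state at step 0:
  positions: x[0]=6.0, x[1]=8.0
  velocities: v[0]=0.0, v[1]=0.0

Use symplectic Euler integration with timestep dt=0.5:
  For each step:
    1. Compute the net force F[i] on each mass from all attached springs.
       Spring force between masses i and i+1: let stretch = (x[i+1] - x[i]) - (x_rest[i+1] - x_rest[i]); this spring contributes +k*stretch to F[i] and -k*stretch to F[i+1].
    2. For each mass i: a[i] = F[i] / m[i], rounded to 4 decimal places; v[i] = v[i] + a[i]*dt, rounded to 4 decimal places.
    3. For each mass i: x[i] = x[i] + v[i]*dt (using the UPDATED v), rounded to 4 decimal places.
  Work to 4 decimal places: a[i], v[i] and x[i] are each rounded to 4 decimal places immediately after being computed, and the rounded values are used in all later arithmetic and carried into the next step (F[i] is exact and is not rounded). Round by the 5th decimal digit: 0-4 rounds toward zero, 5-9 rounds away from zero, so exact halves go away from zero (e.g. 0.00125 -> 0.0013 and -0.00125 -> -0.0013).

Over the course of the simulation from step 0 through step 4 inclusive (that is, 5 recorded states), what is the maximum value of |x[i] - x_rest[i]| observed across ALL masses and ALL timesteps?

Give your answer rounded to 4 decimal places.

Step 0: x=[6.0000 8.0000] v=[0.0000 0.0000]
Step 1: x=[3.0000 9.5000] v=[-6.0000 3.0000]
Step 2: x=[1.5000 10.2500] v=[-3.0000 1.5000]
Step 3: x=[3.7500 9.1250] v=[4.5000 -2.2500]
Step 4: x=[6.3750 7.8125] v=[5.2500 -2.6250]
Max displacement = 3.5000

Answer: 3.5000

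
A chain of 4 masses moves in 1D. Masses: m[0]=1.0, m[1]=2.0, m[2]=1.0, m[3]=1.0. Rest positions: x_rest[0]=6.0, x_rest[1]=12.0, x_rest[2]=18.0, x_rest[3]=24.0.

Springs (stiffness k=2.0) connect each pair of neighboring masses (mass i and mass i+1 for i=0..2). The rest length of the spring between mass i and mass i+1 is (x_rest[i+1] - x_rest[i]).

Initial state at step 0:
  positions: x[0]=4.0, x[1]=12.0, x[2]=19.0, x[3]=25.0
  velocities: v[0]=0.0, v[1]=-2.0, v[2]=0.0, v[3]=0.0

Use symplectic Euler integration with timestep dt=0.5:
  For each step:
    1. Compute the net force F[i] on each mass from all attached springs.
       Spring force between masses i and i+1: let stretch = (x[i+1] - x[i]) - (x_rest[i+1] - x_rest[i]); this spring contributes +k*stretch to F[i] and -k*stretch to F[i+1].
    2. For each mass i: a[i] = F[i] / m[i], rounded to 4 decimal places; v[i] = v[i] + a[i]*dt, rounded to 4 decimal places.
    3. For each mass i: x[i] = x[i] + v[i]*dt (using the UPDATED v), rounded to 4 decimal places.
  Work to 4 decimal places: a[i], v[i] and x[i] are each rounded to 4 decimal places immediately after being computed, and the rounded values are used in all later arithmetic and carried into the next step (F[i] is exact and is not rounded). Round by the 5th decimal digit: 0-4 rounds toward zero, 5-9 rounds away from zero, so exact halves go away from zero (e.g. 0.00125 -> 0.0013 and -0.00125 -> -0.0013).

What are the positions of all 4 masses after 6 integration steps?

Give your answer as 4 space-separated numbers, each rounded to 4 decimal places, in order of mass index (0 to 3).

Step 0: x=[4.0000 12.0000 19.0000 25.0000] v=[0.0000 -2.0000 0.0000 0.0000]
Step 1: x=[5.0000 10.7500 18.5000 25.0000] v=[2.0000 -2.5000 -1.0000 0.0000]
Step 2: x=[5.8750 10.0000 17.3750 24.7500] v=[1.7500 -1.5000 -2.2500 -0.5000]
Step 3: x=[5.8125 10.0625 16.2500 23.8125] v=[-0.1250 0.1250 -2.2500 -1.8750]
Step 4: x=[4.8750 10.6094 15.8125 22.0938] v=[-1.8750 1.0938 -0.8750 -3.4375]
Step 5: x=[3.8047 11.0235 15.9141 20.2344] v=[-2.1406 0.8282 0.2032 -3.7188]
Step 6: x=[3.3438 10.8556 15.7306 19.2149] v=[-0.9218 -0.3359 -0.3671 -2.0391]

Answer: 3.3438 10.8556 15.7306 19.2149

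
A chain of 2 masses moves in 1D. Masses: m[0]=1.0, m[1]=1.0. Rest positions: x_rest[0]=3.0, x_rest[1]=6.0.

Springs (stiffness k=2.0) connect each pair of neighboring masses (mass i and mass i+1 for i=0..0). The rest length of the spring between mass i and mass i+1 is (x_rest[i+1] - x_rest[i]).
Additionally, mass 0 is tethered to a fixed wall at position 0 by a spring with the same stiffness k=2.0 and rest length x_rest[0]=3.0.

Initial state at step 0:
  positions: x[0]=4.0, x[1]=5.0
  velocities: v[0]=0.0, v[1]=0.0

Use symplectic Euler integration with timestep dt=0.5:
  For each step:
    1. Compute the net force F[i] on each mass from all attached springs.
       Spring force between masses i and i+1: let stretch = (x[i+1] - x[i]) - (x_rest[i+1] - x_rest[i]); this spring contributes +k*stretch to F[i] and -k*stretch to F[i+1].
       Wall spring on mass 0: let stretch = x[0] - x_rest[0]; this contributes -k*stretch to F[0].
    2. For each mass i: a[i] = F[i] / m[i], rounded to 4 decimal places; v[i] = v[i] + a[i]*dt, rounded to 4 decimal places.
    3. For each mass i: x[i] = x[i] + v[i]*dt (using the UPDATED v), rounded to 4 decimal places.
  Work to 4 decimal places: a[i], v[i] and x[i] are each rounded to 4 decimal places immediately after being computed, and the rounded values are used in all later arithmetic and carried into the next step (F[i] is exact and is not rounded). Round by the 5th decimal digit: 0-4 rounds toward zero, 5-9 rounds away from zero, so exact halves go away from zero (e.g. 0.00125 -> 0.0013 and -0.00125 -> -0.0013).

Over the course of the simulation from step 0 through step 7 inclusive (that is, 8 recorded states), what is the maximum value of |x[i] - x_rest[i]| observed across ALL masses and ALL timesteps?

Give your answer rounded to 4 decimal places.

Step 0: x=[4.0000 5.0000] v=[0.0000 0.0000]
Step 1: x=[2.5000 6.0000] v=[-3.0000 2.0000]
Step 2: x=[1.5000 6.7500] v=[-2.0000 1.5000]
Step 3: x=[2.3750 6.3750] v=[1.7500 -0.7500]
Step 4: x=[4.0625 5.5000] v=[3.3750 -1.7500]
Step 5: x=[4.4375 5.4063] v=[0.7500 -0.1875]
Step 6: x=[3.0782 6.3282] v=[-2.7187 1.8437]
Step 7: x=[1.8048 7.1251] v=[-2.5469 1.5937]
Max displacement = 1.5000

Answer: 1.5000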